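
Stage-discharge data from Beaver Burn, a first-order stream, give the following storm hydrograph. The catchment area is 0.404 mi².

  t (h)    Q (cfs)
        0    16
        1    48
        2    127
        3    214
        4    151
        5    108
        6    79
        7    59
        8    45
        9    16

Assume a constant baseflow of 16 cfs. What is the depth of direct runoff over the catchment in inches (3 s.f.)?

d ≈ 2.70 in

Direct runoff: 0.0, 32.0, 111.0, 198.0, 135.0, 92.0, 63.0, 43.0, 29.0, 0.0 cfs; ΣQ_DR = 703.0 cfs.
V = ΣQ_DR · Δt = 703.0 × 3600 s = 2.531 × 10^6 ft³.
Over A = 0.404 mi², depth = V / A = 2.70 in.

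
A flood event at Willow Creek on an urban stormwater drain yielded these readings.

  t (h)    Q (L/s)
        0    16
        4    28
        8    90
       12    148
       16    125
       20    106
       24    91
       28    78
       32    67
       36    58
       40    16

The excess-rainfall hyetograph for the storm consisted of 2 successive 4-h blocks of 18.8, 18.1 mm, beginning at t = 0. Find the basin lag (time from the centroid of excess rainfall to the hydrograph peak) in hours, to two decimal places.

t_L ≈ 8.04 h

Centroid of excess rainfall: t_c = Σ P_i·t̄_i / ΣP_i = 3.9621 h (block centres at 2, 6 h).
Hydrograph peak occurs at t = 12 h, so basin lag t_L = 12 − 3.9621 = 8.04 h.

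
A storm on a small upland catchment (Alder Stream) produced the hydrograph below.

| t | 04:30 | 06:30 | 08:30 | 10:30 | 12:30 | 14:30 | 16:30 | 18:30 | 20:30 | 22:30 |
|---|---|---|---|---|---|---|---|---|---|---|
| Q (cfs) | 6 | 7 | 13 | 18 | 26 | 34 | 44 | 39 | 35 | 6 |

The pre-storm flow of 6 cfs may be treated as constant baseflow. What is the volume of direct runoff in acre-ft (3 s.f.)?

V ≈ 27.8 acre-ft

Direct-runoff ordinates (Q − Q_b): 0.0, 1.0, 7.0, 12.0, 20.0, 28.0, 38.0, 33.0, 29.0, 0.0 cfs.
ΣQ_DR = 168.0 cfs.
With Δt = 2 h = 7200 s, V = ΣQ_DR · Δt = 168.0 × 7200 = 1.21 × 10^6 ft³ = 27.8 acre-ft.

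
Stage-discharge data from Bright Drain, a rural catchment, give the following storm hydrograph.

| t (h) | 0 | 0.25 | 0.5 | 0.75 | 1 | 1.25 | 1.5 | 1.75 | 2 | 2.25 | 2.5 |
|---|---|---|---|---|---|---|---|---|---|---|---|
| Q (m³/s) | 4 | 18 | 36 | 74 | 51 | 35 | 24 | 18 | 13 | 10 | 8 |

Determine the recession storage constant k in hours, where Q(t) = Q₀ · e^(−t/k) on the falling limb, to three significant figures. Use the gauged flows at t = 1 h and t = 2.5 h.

On the falling limb, Q drops from 51 to 8 m³/s between t = 1 h and t = 2.5 h (Δt = 1.5 h).
k = −Δt / ln(Q₂/Q₁) = −1.5 / ln(8/51) = 0.810 h.

k ≈ 0.810 h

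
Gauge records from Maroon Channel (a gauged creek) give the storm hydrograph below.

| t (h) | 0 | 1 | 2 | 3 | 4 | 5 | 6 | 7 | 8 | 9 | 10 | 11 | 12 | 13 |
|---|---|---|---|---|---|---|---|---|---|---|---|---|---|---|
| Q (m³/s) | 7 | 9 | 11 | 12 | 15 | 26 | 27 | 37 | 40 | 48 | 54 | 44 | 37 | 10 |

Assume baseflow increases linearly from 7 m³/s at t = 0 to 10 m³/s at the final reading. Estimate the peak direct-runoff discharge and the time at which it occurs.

Q_p = 44.69 m³/s at t = 10 h

Subtracting baseflow gives direct-runoff ordinates: 0.00, 1.77, 3.54, 4.31, 7.08, 17.85, 18.62, 28.38, 31.15, 38.92, 44.69, 34.46, 27.23, 0.00 m³/s.
The maximum is 44.69 m³/s, occurring at the reading for t = 10 h.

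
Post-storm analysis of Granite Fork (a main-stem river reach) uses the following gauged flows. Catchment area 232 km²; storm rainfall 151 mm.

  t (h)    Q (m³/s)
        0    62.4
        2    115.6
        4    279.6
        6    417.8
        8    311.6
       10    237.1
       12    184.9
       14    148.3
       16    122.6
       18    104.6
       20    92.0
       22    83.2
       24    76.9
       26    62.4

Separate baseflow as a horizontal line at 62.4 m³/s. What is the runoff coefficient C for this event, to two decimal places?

C ≈ 0.29

ΣQ_DR = 1425 m³/s; V = ΣQ_DR·Δt = 1.026 × 10^7 m³.
Runoff depth d = V / A = 44.24 mm.
C = d / P = 44.24 / 151 = 0.29.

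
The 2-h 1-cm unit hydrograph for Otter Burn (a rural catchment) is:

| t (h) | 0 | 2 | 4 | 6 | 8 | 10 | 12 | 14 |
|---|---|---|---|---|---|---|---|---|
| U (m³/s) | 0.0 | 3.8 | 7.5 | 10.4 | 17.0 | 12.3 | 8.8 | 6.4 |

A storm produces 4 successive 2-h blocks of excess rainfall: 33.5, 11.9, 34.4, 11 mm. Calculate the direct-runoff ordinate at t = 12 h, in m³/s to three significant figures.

By discrete convolution, Q_j = Σ (P_i / 10 mm) · U_{j−i}.
At t = 12 h (j=6): Q = (33.5/10)·8.8 + (11.9/10)·12.3 + (34.4/10)·17.0 + (11/10)·10.4 = 114 m³/s.

Q ≈ 114 m³/s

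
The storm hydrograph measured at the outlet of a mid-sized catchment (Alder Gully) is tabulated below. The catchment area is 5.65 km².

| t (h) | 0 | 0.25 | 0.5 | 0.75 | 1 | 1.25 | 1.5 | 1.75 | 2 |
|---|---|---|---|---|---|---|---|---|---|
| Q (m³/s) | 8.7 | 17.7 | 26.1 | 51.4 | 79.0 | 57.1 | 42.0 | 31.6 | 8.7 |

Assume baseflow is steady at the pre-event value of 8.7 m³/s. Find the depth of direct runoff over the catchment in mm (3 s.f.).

Direct runoff: 0.0, 9.0, 17.4, 42.7, 70.3, 48.4, 33.3, 22.9, 0.0 m³/s; ΣQ_DR = 244.0 m³/s.
V = ΣQ_DR · Δt = 244.0 × 900 s = 2.196 × 10^5 m³.
Over A = 5.65 km², depth = V / A = 38.9 mm.

d ≈ 38.9 mm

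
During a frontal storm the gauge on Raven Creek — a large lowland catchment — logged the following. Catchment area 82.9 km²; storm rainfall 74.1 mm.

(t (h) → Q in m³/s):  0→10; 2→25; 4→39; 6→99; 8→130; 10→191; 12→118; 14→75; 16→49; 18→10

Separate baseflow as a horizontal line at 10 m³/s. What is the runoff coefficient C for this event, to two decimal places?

ΣQ_DR = 646.0 m³/s; V = ΣQ_DR·Δt = 4.651 × 10^6 m³.
Runoff depth d = V / A = 56.11 mm.
C = d / P = 56.11 / 74.1 = 0.76.

C ≈ 0.76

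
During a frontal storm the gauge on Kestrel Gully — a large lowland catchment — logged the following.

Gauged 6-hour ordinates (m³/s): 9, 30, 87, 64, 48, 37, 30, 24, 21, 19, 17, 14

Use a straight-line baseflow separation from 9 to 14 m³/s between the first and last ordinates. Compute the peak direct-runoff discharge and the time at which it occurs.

Q_p = 77.09 m³/s at t = 12 h

Subtracting baseflow gives direct-runoff ordinates: 0.00, 20.55, 77.09, 53.64, 37.18, 25.73, 18.27, 11.82, 8.36, 5.91, 3.45, 0.00 m³/s.
The maximum is 77.09 m³/s, occurring at the reading for t = 12 h.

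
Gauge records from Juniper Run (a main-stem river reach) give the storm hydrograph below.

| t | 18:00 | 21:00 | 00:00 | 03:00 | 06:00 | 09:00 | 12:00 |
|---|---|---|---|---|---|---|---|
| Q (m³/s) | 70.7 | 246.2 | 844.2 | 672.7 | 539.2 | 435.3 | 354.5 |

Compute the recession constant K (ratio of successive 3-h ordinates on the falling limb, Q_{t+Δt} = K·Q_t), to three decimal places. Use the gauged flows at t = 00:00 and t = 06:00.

K ≈ 0.799

Using the recession-limb readings at t = 00:00 and t = 06:00: Q falls from 844.2 to 539.2 m³/s over 2 intervals.
K = (Q₂/Q₁)^(1/2) = (539.2/844.2)^(1/2) = 0.799.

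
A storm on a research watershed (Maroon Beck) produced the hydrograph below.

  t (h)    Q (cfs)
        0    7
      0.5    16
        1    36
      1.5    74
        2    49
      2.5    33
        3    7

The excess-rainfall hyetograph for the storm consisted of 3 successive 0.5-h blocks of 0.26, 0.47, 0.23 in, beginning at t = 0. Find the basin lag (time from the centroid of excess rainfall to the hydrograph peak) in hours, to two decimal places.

t_L ≈ 0.77 h

Centroid of excess rainfall: t_c = Σ P_i·t̄_i / ΣP_i = 0.7344 h (block centres at 0.25, 0.75, 1.25 h).
Hydrograph peak occurs at t = 1.5 h, so basin lag t_L = 1.5 − 0.7344 = 0.77 h.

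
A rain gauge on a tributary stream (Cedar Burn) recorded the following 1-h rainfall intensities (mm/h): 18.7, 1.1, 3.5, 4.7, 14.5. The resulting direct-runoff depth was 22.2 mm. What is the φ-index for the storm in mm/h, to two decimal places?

Only the 2 blocks with intensity above φ contribute runoff: 18.7, 14.5 mm/h.
Σ(I−φ)·Δt = d  ⇒  (18.7+14.5 − 2φ)·1 = 22.2
φ = (33.20 − 22.2/1) / 2 = 5.50 mm/h.

φ ≈ 5.50 mm/h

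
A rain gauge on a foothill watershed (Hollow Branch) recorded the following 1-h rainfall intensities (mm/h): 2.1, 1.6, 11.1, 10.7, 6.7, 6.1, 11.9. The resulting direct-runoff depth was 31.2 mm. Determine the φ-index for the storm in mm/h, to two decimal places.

Only the 5 blocks with intensity above φ contribute runoff: 11.1, 10.7, 6.7, 6.1, 11.9 mm/h.
Σ(I−φ)·Δt = d  ⇒  (11.1+10.7+6.7+6.1+11.9 − 5φ)·1 = 31.2
φ = (46.50 − 31.2/1) / 5 = 3.06 mm/h.

φ ≈ 3.06 mm/h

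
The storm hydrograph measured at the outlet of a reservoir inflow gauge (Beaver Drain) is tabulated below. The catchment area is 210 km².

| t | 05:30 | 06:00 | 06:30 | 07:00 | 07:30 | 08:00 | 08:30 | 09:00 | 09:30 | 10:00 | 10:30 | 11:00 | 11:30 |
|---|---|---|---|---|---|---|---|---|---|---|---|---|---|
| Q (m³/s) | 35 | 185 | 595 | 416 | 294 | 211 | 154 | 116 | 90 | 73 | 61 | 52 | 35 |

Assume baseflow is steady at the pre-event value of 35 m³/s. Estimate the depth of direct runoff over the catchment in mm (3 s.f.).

d ≈ 16.0 mm

Direct runoff: 0.0, 150.0, 560.0, 381.0, 259.0, 176.0, 119.0, 81.0, 55.0, 38.0, 26.0, 17.0, 0.0 m³/s; ΣQ_DR = 1862 m³/s.
V = ΣQ_DR · Δt = 1862 × 1800 s = 3.352 × 10^6 m³.
Over A = 210 km², depth = V / A = 16.0 mm.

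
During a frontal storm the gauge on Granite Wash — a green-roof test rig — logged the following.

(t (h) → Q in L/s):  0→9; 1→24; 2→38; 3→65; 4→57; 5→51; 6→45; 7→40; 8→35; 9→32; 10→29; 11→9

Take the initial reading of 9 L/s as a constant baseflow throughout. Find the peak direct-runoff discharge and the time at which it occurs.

Q_p = 56.0 L/s at t = 3 h

Subtracting baseflow gives direct-runoff ordinates: 0.0, 15.0, 29.0, 56.0, 48.0, 42.0, 36.0, 31.0, 26.0, 23.0, 20.0, 0.0 L/s.
The maximum is 56.0 L/s, occurring at the reading for t = 3 h.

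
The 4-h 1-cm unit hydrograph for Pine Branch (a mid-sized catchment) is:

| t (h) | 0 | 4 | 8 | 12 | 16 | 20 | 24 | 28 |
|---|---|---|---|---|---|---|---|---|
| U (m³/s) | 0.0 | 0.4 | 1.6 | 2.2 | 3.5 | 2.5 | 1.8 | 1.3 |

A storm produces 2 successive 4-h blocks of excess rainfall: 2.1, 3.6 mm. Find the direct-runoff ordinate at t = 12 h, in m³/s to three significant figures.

By discrete convolution, Q_j = Σ (P_i / 10 mm) · U_{j−i}.
At t = 12 h (j=3): Q = (2.1/10)·2.2 + (3.6/10)·1.6 = 1.04 m³/s.

Q ≈ 1.04 m³/s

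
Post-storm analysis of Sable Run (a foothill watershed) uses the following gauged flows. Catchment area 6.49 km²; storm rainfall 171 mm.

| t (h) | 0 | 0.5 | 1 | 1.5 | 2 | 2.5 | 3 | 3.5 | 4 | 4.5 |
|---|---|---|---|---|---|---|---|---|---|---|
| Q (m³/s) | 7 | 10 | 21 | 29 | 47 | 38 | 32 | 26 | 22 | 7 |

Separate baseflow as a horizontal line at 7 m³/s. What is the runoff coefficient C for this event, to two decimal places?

C ≈ 0.27

ΣQ_DR = 169.0 m³/s; V = ΣQ_DR·Δt = 3.042 × 10^5 m³.
Runoff depth d = V / A = 46.87 mm.
C = d / P = 46.87 / 171 = 0.27.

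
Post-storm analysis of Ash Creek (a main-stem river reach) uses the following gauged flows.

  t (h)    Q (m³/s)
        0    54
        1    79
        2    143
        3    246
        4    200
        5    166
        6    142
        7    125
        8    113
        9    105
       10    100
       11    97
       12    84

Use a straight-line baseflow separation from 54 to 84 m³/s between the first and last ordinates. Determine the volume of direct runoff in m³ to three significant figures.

V ≈ 2.73 × 10^6 m³

Direct-runoff ordinates (Q − Q_b): 0.00, 22.50, 84.00, 184.50, 136.00, 99.50, 73.00, 53.50, 39.00, 28.50, 21.00, 15.50, 0.00 m³/s.
ΣQ_DR = 757.0 m³/s.
With Δt = 1 h = 3600 s, V = ΣQ_DR · Δt = 757.0 × 3600 = 2.73 × 10^6 m³.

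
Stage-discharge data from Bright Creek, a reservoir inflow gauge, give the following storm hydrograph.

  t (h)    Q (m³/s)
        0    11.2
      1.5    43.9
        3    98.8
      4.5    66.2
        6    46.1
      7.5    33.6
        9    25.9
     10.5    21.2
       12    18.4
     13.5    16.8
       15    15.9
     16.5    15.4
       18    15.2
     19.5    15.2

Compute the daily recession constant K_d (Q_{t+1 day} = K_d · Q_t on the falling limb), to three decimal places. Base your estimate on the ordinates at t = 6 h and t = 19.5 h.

Between t = 6 h and t = 19.5 h the flow falls from 46.1 to 15.2 m³/s over 9×1.5 h = 13.5 h.
Per-interval ratio K = (15.2/46.1)^(1/9) = 0.8840; K_d = K^(24/1.5) = 0.139.

K_d ≈ 0.139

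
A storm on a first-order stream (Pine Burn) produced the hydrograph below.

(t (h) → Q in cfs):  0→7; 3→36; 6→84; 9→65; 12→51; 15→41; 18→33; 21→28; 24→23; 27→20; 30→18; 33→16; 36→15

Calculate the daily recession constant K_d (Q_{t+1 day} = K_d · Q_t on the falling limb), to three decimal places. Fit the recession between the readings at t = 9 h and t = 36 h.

Between t = 9 h and t = 36 h the flow falls from 65 to 15 cfs over 9×3 h = 27 h.
Per-interval ratio K = (15/65)^(1/9) = 0.8497; K_d = K^(24/3) = 0.272.

K_d ≈ 0.272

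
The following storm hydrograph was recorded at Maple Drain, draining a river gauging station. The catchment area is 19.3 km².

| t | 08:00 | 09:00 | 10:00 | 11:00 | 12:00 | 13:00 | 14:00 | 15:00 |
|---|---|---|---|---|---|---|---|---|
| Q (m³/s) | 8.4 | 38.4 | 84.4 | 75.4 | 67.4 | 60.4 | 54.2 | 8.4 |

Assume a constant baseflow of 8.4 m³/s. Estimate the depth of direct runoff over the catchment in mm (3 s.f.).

d ≈ 61.5 mm

Direct runoff: 0.0, 30.0, 76.0, 67.0, 59.0, 52.0, 45.8, 0.0 m³/s; ΣQ_DR = 329.8 m³/s.
V = ΣQ_DR · Δt = 329.8 × 3600 s = 1.187 × 10^6 m³.
Over A = 19.3 km², depth = V / A = 61.5 mm.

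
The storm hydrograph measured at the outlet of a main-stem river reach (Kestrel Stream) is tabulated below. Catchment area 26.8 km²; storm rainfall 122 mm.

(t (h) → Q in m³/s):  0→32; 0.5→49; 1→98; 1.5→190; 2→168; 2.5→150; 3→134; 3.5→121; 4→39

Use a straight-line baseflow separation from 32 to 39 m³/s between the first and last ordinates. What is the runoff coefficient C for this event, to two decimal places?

ΣQ_DR = 661.5 m³/s; V = ΣQ_DR·Δt = 1.191 × 10^6 m³.
Runoff depth d = V / A = 44.43 mm.
C = d / P = 44.43 / 122 = 0.36.

C ≈ 0.36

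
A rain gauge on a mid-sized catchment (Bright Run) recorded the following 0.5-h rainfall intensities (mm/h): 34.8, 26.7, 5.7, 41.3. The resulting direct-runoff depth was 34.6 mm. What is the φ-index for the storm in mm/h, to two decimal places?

Only the 3 blocks with intensity above φ contribute runoff: 34.8, 26.7, 41.3 mm/h.
Σ(I−φ)·Δt = d  ⇒  (34.8+26.7+41.3 − 3φ)·0.5 = 34.6
φ = (102.8 − 34.6/0.5) / 3 = 11.20 mm/h.

φ ≈ 11.20 mm/h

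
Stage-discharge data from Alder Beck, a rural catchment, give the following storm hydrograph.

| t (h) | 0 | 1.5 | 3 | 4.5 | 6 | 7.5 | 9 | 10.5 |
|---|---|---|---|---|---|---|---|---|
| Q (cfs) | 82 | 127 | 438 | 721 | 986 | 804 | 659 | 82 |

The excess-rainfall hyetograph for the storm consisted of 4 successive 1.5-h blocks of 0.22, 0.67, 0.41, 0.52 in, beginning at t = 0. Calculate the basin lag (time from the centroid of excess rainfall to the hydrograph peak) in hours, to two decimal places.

t_L ≈ 2.74 h

Centroid of excess rainfall: t_c = Σ P_i·t̄_i / ΣP_i = 3.2637 h (block centres at 0.75, 2.25, 3.75, 5.25 h).
Hydrograph peak occurs at t = 6 h, so basin lag t_L = 6 − 3.2637 = 2.74 h.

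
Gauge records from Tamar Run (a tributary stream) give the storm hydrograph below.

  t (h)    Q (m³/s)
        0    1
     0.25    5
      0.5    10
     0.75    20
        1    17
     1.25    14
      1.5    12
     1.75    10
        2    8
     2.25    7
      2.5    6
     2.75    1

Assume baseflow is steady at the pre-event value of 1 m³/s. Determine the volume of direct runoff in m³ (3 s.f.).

Direct-runoff ordinates (Q − Q_b): 0.0, 4.0, 9.0, 19.0, 16.0, 13.0, 11.0, 9.0, 7.0, 6.0, 5.0, 0.0 m³/s.
ΣQ_DR = 99.00 m³/s.
With Δt = 0.25 h = 900 s, V = ΣQ_DR · Δt = 99.00 × 900 = 89100 m³.

V ≈ 89100 m³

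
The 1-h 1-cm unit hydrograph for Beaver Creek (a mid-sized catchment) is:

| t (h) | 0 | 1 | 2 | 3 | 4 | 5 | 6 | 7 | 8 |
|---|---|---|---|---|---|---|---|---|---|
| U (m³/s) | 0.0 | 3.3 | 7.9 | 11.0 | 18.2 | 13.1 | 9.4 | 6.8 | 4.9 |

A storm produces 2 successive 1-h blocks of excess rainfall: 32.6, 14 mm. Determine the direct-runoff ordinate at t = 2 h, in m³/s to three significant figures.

Q ≈ 30.4 m³/s

By discrete convolution, Q_j = Σ (P_i / 10 mm) · U_{j−i}.
At t = 2 h (j=2): Q = (32.6/10)·7.9 + (14/10)·3.3 = 30.4 m³/s.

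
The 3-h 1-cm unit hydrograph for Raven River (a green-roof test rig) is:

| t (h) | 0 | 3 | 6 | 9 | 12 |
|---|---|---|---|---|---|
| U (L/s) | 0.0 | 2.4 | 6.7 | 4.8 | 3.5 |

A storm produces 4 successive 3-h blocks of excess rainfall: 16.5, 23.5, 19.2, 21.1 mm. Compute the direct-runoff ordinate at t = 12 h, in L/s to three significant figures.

By discrete convolution, Q_j = Σ (P_i / 10 mm) · U_{j−i}.
At t = 12 h (j=4): Q = (16.5/10)·3.5 + (23.5/10)·4.8 + (19.2/10)·6.7 + (21.1/10)·2.4 = 35.0 L/s.

Q ≈ 35.0 L/s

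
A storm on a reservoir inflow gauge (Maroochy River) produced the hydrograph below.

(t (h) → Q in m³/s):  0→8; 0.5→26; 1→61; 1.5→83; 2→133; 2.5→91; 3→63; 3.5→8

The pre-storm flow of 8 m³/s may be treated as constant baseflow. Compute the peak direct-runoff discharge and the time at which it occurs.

Subtracting baseflow gives direct-runoff ordinates: 0.0, 18.0, 53.0, 75.0, 125.0, 83.0, 55.0, 0.0 m³/s.
The maximum is 125.0 m³/s, occurring at the reading for t = 2 h.

Q_p = 125.0 m³/s at t = 2 h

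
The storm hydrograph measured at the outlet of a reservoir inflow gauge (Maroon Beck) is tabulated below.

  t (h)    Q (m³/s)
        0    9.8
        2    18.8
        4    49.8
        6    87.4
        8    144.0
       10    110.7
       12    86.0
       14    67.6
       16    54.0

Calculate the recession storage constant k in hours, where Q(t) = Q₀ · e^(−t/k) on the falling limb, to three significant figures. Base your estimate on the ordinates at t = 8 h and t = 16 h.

k ≈ 8.16 h

On the falling limb, Q drops from 144.0 to 54.0 m³/s between t = 8 h and t = 16 h (Δt = 8 h).
k = −Δt / ln(Q₂/Q₁) = −8 / ln(54.0/144.0) = 8.16 h.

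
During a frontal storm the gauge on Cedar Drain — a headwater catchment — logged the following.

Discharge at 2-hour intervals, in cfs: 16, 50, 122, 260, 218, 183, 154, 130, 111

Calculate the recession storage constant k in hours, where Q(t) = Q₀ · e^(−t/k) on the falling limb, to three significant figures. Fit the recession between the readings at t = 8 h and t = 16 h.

On the falling limb, Q drops from 218 to 111 cfs between t = 8 h and t = 16 h (Δt = 8 h).
k = −Δt / ln(Q₂/Q₁) = −8 / ln(111/218) = 11.9 h.

k ≈ 11.9 h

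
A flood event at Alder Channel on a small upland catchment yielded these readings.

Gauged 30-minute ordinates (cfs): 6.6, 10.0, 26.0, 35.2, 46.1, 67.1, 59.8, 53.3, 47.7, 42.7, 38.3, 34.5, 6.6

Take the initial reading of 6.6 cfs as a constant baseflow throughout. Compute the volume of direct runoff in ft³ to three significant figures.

Direct-runoff ordinates (Q − Q_b): 0.0, 3.4, 19.4, 28.6, 39.5, 60.5, 53.2, 46.7, 41.1, 36.1, 31.7, 27.9, 0.0 cfs.
ΣQ_DR = 388.1 cfs.
With Δt = 0.5 h = 1800 s, V = ΣQ_DR · Δt = 388.1 × 1800 = 6.99 × 10^5 ft³.

V ≈ 6.99 × 10^5 ft³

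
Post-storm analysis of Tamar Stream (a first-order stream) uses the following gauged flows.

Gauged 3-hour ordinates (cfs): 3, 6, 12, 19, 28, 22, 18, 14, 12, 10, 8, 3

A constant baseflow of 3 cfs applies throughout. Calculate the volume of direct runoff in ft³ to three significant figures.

V ≈ 1.29 × 10^6 ft³

Direct-runoff ordinates (Q − Q_b): 0.0, 3.0, 9.0, 16.0, 25.0, 19.0, 15.0, 11.0, 9.0, 7.0, 5.0, 0.0 cfs.
ΣQ_DR = 119.0 cfs.
With Δt = 3 h = 10800 s, V = ΣQ_DR · Δt = 119.0 × 10800 = 1.29 × 10^6 ft³.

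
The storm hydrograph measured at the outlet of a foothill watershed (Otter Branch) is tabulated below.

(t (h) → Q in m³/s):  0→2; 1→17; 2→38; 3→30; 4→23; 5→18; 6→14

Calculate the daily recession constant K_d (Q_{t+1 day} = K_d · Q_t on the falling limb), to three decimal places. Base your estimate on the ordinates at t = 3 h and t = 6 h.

Between t = 3 h and t = 6 h the flow falls from 30 to 14 m³/s over 3×1 h = 3 h.
Per-interval ratio K = (14/30)^(1/3) = 0.7757; K_d = K^(24/1) = 0.002.

K_d ≈ 0.002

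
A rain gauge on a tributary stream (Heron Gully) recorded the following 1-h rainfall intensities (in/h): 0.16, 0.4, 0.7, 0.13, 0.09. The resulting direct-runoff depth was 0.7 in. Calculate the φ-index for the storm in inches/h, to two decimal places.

Only the 2 blocks with intensity above φ contribute runoff: 0.4, 0.7 in/h.
Σ(I−φ)·Δt = d  ⇒  (0.4+0.7 − 2φ)·1 = 0.7
φ = (1.100 − 0.7/1) / 2 = 0.20 in/h.

φ ≈ 0.20 in/h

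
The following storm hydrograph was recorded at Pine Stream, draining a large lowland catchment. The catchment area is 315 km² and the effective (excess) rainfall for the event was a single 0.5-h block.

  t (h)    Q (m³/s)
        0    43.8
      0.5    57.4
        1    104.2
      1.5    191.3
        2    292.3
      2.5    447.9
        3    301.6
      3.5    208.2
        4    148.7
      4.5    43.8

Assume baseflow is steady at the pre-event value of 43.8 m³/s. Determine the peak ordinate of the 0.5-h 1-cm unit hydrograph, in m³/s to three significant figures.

Direct runoff: 0.0, 13.6, 60.4, 147.5, 248.5, 404.1, 257.8, 164.4, 104.9, 0.0 m³/s; ΣQ_DR = 1401 m³/s, peak = 404.1 m³/s.
Runoff depth d = ΣQ_DR·Δt / A = 1401 × 1800 / (315 km²) = 8.007 mm.
The 1-cm UH is the DRH scaled by (10 mm)/d, so U_p = 404.1 × 10/8.007 = 505 m³/s.

U_p ≈ 505 m³/s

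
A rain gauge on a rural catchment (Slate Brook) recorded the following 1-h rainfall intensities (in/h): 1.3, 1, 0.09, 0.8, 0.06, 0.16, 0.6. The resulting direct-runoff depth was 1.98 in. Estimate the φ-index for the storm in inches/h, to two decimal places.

Only the 4 blocks with intensity above φ contribute runoff: 1.3, 1, 0.8, 0.6 in/h.
Σ(I−φ)·Δt = d  ⇒  (1.3+1+0.8+0.6 − 4φ)·1 = 1.98
φ = (3.700 − 1.98/1) / 4 = 0.43 in/h.

φ ≈ 0.43 in/h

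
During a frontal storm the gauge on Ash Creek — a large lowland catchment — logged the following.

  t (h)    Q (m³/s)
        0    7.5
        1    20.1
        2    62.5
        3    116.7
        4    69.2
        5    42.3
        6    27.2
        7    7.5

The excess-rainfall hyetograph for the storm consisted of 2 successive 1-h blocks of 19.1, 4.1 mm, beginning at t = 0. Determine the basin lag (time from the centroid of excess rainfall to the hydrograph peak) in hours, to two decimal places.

t_L ≈ 2.32 h

Centroid of excess rainfall: t_c = Σ P_i·t̄_i / ΣP_i = 0.6767 h (block centres at 0.5, 1.5 h).
Hydrograph peak occurs at t = 3 h, so basin lag t_L = 3 − 0.6767 = 2.32 h.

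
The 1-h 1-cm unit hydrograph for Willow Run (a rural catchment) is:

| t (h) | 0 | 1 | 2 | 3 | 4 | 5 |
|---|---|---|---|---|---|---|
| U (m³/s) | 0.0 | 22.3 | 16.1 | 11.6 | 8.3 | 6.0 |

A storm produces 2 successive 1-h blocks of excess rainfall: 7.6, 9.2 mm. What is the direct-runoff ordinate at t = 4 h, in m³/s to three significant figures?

Q ≈ 17.0 m³/s

By discrete convolution, Q_j = Σ (P_i / 10 mm) · U_{j−i}.
At t = 4 h (j=4): Q = (7.6/10)·8.3 + (9.2/10)·11.6 = 17.0 m³/s.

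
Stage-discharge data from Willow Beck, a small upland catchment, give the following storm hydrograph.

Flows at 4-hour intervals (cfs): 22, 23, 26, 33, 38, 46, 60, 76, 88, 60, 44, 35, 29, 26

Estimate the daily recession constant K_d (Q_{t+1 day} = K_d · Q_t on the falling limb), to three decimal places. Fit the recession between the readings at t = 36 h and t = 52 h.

Between t = 36 h and t = 52 h the flow falls from 60 to 26 cfs over 4×4 h = 16 h.
Per-interval ratio K = (26/60)^(1/4) = 0.8113; K_d = K^(24/4) = 0.285.

K_d ≈ 0.285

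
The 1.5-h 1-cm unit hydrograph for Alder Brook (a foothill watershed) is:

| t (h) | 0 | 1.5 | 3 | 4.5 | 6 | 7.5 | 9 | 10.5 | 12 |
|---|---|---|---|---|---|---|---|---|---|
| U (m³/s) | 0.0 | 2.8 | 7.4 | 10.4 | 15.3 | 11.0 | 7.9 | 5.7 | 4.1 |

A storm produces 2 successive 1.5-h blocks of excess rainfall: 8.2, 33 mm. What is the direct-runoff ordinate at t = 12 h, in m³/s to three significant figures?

Q ≈ 22.2 m³/s

By discrete convolution, Q_j = Σ (P_i / 10 mm) · U_{j−i}.
At t = 12 h (j=8): Q = (8.2/10)·4.1 + (33/10)·5.7 = 22.2 m³/s.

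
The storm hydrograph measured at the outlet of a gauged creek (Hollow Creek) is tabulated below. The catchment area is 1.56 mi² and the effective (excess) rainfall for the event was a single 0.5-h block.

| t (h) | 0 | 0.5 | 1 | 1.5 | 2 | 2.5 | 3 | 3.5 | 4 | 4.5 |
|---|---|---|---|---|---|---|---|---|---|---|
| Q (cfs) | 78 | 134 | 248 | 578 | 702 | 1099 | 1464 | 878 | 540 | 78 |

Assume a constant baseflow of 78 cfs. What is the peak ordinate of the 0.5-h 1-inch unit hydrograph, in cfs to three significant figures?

U_p ≈ 556 cfs

Direct runoff: 0.0, 56.0, 170.0, 500.0, 624.0, 1021.0, 1386.0, 800.0, 462.0, 0.0 cfs; ΣQ_DR = 5019 cfs, peak = 1386.0 cfs.
Runoff depth d = ΣQ_DR·Δt / A = 5019 × 1800 / (1.56 mi²) = 2.493 in.
The 1-inch UH is the DRH scaled by (1 in)/d, so U_p = 1386.0 × 1/2.493 = 556 cfs.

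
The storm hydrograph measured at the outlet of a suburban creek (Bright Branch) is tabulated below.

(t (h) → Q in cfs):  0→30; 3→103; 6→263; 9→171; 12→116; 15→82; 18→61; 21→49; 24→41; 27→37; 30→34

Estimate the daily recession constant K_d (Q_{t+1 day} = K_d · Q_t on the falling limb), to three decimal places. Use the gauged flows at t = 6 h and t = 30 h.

K_d ≈ 0.129

Between t = 6 h and t = 30 h the flow falls from 263 to 34 cfs over 8×3 h = 24 h.
Per-interval ratio K = (34/263)^(1/8) = 0.7744; K_d = K^(24/3) = 0.129.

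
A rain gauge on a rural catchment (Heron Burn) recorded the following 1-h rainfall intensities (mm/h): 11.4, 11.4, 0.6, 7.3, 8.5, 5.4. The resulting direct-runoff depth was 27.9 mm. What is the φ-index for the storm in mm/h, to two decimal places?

φ ≈ 3.22 mm/h

Only the 5 blocks with intensity above φ contribute runoff: 11.4, 11.4, 7.3, 8.5, 5.4 mm/h.
Σ(I−φ)·Δt = d  ⇒  (11.4+11.4+7.3+8.5+5.4 − 5φ)·1 = 27.9
φ = (44.00 − 27.9/1) / 5 = 3.22 mm/h.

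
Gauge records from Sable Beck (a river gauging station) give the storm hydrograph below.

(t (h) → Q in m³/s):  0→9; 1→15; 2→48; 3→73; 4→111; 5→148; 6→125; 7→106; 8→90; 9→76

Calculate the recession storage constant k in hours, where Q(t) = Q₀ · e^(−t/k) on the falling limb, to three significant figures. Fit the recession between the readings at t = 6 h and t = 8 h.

k ≈ 6.09 h

On the falling limb, Q drops from 125 to 90 m³/s between t = 6 h and t = 8 h (Δt = 2 h).
k = −Δt / ln(Q₂/Q₁) = −2 / ln(90/125) = 6.09 h.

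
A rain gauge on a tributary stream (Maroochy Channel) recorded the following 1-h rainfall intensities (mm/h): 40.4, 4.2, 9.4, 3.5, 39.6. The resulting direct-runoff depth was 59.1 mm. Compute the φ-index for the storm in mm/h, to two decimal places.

Only the 2 blocks with intensity above φ contribute runoff: 40.4, 39.6 mm/h.
Σ(I−φ)·Δt = d  ⇒  (40.4+39.6 − 2φ)·1 = 59.1
φ = (80.00 − 59.1/1) / 2 = 10.45 mm/h.

φ ≈ 10.45 mm/h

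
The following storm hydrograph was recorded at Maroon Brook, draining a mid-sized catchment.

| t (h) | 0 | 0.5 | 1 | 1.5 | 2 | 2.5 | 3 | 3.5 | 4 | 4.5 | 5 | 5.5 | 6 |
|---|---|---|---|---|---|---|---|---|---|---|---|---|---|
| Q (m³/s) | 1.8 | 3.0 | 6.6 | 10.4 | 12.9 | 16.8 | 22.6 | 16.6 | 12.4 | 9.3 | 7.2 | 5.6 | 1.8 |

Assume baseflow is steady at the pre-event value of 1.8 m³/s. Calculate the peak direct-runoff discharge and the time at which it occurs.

Subtracting baseflow gives direct-runoff ordinates: 0.0, 1.2, 4.8, 8.6, 11.1, 15.0, 20.8, 14.8, 10.6, 7.5, 5.4, 3.8, 0.0 m³/s.
The maximum is 20.8 m³/s, occurring at the reading for t = 3 h.

Q_p = 20.8 m³/s at t = 3 h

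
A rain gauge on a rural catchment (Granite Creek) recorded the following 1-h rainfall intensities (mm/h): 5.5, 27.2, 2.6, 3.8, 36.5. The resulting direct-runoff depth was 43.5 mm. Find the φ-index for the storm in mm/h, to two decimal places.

φ ≈ 10.10 mm/h

Only the 2 blocks with intensity above φ contribute runoff: 27.2, 36.5 mm/h.
Σ(I−φ)·Δt = d  ⇒  (27.2+36.5 − 2φ)·1 = 43.5
φ = (63.70 − 43.5/1) / 2 = 10.10 mm/h.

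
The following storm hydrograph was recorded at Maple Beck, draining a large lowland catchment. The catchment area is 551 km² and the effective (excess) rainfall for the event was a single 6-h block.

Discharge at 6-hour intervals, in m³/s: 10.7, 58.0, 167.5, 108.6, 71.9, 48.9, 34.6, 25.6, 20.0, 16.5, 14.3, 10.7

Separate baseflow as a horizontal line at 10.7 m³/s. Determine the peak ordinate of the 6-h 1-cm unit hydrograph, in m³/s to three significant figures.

Direct runoff: 0.0, 47.3, 156.8, 97.9, 61.2, 38.2, 23.9, 14.9, 9.3, 5.8, 3.6, 0.0 m³/s; ΣQ_DR = 458.9 m³/s, peak = 156.8 m³/s.
Runoff depth d = ΣQ_DR·Δt / A = 458.9 × 21600 / (551 km²) = 17.99 mm.
The 1-cm UH is the DRH scaled by (10 mm)/d, so U_p = 156.8 × 10/17.99 = 87.2 m³/s.

U_p ≈ 87.2 m³/s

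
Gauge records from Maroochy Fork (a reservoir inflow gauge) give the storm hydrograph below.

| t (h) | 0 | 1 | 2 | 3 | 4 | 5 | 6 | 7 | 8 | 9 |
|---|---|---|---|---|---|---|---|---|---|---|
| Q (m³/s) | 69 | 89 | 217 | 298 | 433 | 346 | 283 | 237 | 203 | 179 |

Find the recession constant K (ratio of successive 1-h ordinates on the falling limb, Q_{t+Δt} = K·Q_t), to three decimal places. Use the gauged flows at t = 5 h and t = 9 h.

K ≈ 0.848

Using the recession-limb readings at t = 5 h and t = 9 h: Q falls from 346 to 179 m³/s over 4 intervals.
K = (Q₂/Q₁)^(1/4) = (179/346)^(1/4) = 0.848.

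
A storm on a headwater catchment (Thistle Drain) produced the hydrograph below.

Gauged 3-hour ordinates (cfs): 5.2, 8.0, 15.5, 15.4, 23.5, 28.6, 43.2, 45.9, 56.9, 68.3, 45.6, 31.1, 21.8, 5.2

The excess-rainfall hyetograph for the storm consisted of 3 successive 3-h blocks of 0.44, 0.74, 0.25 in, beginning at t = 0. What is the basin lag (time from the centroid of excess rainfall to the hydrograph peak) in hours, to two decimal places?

t_L ≈ 22.90 h

Centroid of excess rainfall: t_c = Σ P_i·t̄_i / ΣP_i = 4.1014 h (block centres at 1.5, 4.5, 7.5 h).
Hydrograph peak occurs at t = 27 h, so basin lag t_L = 27 − 4.1014 = 22.90 h.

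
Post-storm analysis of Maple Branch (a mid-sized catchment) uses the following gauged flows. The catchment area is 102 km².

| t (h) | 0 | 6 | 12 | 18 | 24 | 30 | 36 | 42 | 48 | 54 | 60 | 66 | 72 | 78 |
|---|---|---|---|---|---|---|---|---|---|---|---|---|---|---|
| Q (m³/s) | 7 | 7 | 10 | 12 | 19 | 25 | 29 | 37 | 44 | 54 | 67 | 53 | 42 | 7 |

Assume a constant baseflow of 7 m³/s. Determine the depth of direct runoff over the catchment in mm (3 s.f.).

d ≈ 66.7 mm

Direct runoff: 0.0, 0.0, 3.0, 5.0, 12.0, 18.0, 22.0, 30.0, 37.0, 47.0, 60.0, 46.0, 35.0, 0.0 m³/s; ΣQ_DR = 315.0 m³/s.
V = ΣQ_DR · Δt = 315.0 × 21600 s = 6.804 × 10^6 m³.
Over A = 102 km², depth = V / A = 66.7 mm.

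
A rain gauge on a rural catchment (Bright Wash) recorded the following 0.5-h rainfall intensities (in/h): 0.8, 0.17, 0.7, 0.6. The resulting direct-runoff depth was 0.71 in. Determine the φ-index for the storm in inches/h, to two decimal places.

Only the 3 blocks with intensity above φ contribute runoff: 0.8, 0.7, 0.6 in/h.
Σ(I−φ)·Δt = d  ⇒  (0.8+0.7+0.6 − 3φ)·0.5 = 0.71
φ = (2.100 − 0.71/0.5) / 3 = 0.23 in/h.

φ ≈ 0.23 in/h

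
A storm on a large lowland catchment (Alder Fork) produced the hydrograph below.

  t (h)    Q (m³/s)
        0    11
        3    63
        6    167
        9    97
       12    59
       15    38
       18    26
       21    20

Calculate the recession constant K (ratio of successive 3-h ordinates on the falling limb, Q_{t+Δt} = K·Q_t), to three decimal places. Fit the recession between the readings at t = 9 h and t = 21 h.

K ≈ 0.674

Using the recession-limb readings at t = 9 h and t = 21 h: Q falls from 97 to 20 m³/s over 4 intervals.
K = (Q₂/Q₁)^(1/4) = (20/97)^(1/4) = 0.674.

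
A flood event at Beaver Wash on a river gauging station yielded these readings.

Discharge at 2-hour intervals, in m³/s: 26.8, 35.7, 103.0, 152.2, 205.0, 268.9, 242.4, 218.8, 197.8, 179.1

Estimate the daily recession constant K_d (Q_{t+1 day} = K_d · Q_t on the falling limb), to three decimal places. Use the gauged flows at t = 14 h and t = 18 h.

K_d ≈ 0.301

Between t = 14 h and t = 18 h the flow falls from 218.8 to 179.1 m³/s over 2×2 h = 4 h.
Per-interval ratio K = (179.1/218.8)^(1/2) = 0.9047; K_d = K^(24/2) = 0.301.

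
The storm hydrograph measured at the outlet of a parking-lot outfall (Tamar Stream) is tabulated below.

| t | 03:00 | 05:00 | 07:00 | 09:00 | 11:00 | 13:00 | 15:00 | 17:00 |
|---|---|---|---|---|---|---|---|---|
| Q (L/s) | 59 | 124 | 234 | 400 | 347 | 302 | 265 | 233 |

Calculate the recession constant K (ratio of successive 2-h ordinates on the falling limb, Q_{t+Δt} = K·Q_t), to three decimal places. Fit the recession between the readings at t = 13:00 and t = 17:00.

K ≈ 0.878

Using the recession-limb readings at t = 13:00 and t = 17:00: Q falls from 302 to 233 L/s over 2 intervals.
K = (Q₂/Q₁)^(1/2) = (233/302)^(1/2) = 0.878.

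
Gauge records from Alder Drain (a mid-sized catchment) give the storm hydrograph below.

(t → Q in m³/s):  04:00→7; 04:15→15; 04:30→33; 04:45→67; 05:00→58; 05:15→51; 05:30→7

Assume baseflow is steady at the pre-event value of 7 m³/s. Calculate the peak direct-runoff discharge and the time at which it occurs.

Subtracting baseflow gives direct-runoff ordinates: 0.0, 8.0, 26.0, 60.0, 51.0, 44.0, 0.0 m³/s.
The maximum is 60.0 m³/s, occurring at the reading for t = 04:45.

Q_p = 60.0 m³/s at t = 04:45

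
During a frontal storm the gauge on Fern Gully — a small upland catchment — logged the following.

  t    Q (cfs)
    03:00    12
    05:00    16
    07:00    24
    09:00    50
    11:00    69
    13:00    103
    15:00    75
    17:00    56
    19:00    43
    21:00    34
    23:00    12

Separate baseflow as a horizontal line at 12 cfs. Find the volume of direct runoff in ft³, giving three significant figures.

V ≈ 2.61 × 10^6 ft³

Direct-runoff ordinates (Q − Q_b): 0.0, 4.0, 12.0, 38.0, 57.0, 91.0, 63.0, 44.0, 31.0, 22.0, 0.0 cfs.
ΣQ_DR = 362.0 cfs.
With Δt = 2 h = 7200 s, V = ΣQ_DR · Δt = 362.0 × 7200 = 2.61 × 10^6 ft³.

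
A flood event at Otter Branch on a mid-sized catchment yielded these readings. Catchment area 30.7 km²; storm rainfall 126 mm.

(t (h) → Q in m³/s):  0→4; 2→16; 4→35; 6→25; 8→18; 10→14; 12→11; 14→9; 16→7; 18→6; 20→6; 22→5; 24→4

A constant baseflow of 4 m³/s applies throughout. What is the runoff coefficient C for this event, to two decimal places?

C ≈ 0.20

ΣQ_DR = 108.0 m³/s; V = ΣQ_DR·Δt = 7.776 × 10^5 m³.
Runoff depth d = V / A = 25.33 mm.
C = d / P = 25.33 / 126 = 0.20.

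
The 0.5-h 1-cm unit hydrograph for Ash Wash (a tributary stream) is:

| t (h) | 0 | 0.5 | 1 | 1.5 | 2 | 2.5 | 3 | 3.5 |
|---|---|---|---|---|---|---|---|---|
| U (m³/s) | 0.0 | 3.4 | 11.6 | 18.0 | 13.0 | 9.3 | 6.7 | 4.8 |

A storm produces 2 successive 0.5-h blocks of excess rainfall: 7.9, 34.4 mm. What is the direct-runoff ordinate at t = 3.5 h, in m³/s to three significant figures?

By discrete convolution, Q_j = Σ (P_i / 10 mm) · U_{j−i}.
At t = 3.5 h (j=7): Q = (7.9/10)·4.8 + (34.4/10)·6.7 = 26.8 m³/s.

Q ≈ 26.8 m³/s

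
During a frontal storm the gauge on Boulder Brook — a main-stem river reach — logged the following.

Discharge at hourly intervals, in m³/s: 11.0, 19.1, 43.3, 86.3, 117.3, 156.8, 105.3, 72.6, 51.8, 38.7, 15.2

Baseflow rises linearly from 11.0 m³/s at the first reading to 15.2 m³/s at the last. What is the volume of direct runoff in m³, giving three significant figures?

Direct-runoff ordinates (Q − Q_b): 0.00, 7.68, 31.46, 74.04, 104.62, 143.70, 91.78, 58.66, 37.44, 23.92, 0.00 m³/s.
ΣQ_DR = 573.3 m³/s.
With Δt = 1 h = 3600 s, V = ΣQ_DR · Δt = 573.3 × 3600 = 2.06 × 10^6 m³.

V ≈ 2.06 × 10^6 m³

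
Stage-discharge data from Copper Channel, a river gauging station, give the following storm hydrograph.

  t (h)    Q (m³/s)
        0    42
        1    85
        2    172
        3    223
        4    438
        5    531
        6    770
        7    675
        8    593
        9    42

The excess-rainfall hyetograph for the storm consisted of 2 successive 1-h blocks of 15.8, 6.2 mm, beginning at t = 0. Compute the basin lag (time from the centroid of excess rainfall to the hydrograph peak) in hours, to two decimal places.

Centroid of excess rainfall: t_c = Σ P_i·t̄_i / ΣP_i = 0.7818 h (block centres at 0.5, 1.5 h).
Hydrograph peak occurs at t = 6 h, so basin lag t_L = 6 − 0.7818 = 5.22 h.

t_L ≈ 5.22 h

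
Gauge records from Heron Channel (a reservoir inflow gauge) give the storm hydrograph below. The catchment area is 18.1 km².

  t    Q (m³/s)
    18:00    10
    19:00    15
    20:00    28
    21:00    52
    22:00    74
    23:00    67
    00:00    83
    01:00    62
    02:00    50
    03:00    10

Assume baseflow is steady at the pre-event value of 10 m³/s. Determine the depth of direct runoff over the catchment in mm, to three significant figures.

Direct runoff: 0.0, 5.0, 18.0, 42.0, 64.0, 57.0, 73.0, 52.0, 40.0, 0.0 m³/s; ΣQ_DR = 351.0 m³/s.
V = ΣQ_DR · Δt = 351.0 × 3600 s = 1.264 × 10^6 m³.
Over A = 18.1 km², depth = V / A = 69.8 mm.

d ≈ 69.8 mm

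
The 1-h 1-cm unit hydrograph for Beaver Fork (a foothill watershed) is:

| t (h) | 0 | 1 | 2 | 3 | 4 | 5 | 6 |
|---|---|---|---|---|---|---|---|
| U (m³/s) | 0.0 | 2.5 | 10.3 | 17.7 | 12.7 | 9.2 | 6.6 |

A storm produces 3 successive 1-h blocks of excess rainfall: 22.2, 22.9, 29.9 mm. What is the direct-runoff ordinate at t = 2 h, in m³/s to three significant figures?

Q ≈ 28.6 m³/s

By discrete convolution, Q_j = Σ (P_i / 10 mm) · U_{j−i}.
At t = 2 h (j=2): Q = (22.2/10)·10.3 + (22.9/10)·2.5 + (29.9/10)·0.0 = 28.6 m³/s.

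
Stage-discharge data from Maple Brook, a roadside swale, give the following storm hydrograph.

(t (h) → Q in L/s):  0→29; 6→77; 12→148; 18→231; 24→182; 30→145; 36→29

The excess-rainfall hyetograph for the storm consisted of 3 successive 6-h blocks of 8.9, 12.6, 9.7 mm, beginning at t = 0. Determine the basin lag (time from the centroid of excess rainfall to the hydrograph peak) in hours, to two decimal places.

t_L ≈ 8.85 h

Centroid of excess rainfall: t_c = Σ P_i·t̄_i / ΣP_i = 9.1538 h (block centres at 3, 9, 15 h).
Hydrograph peak occurs at t = 18 h, so basin lag t_L = 18 − 9.1538 = 8.85 h.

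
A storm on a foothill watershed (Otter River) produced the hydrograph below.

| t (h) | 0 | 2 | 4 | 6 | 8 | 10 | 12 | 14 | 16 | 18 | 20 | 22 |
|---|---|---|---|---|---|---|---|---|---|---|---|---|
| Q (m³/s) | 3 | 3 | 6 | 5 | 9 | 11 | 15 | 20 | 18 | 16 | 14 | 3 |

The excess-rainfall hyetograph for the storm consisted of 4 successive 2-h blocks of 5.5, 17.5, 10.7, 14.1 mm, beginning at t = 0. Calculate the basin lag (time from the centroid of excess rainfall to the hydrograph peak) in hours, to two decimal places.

t_L ≈ 9.60 h

Centroid of excess rainfall: t_c = Σ P_i·t̄_i / ΣP_i = 4.3975 h (block centres at 1, 3, 5, 7 h).
Hydrograph peak occurs at t = 14 h, so basin lag t_L = 14 − 4.3975 = 9.60 h.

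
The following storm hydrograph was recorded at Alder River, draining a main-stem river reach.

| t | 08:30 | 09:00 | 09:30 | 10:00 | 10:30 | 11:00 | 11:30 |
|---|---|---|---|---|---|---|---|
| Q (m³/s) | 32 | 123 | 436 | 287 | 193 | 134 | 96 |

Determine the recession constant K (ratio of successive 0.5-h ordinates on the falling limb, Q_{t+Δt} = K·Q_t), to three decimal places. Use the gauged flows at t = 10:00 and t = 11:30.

Using the recession-limb readings at t = 10:00 and t = 11:30: Q falls from 287 to 96 m³/s over 3 intervals.
K = (Q₂/Q₁)^(1/3) = (96/287)^(1/3) = 0.694.

K ≈ 0.694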